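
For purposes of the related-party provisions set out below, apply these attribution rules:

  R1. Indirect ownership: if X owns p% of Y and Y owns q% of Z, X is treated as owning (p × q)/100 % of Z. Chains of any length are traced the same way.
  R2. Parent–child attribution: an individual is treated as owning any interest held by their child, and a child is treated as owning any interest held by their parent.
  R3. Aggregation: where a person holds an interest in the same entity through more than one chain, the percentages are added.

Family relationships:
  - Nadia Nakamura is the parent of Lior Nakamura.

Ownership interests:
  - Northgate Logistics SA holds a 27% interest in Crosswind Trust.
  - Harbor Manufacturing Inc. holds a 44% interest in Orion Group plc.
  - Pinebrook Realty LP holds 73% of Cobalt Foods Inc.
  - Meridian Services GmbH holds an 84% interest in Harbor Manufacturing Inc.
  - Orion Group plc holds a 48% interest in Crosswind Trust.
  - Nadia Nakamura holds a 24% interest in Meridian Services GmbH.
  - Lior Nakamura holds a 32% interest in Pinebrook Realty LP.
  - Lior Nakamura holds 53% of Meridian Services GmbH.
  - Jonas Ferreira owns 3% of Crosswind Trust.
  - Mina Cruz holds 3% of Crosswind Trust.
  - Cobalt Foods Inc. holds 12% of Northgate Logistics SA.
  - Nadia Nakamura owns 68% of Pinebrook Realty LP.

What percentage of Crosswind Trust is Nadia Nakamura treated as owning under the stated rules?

By parent–child attribution (R2), Nadia Nakamura is treated as also owning Lior Nakamura's interest in Meridian Services GmbH, giving 24% + 53% = 77%.
By parent–child attribution (R2), Nadia Nakamura is treated as also owning Lior Nakamura's interest in Pinebrook Realty LP, giving 68% + 32% = 100%.
Chain via Meridian Services GmbH → Harbor Manufacturing Inc. → Orion Group plc (R1): 77% × 84% × 44% × 48% = 13.660416% of Crosswind Trust.
Chain via Pinebrook Realty LP → Cobalt Foods Inc. → Northgate Logistics SA (R1): 100% × 73% × 12% × 27% = 2.3652% of Crosswind Trust.
Aggregating (R3): 13.660416% + 2.3652% = 16.025616%.

16.025616%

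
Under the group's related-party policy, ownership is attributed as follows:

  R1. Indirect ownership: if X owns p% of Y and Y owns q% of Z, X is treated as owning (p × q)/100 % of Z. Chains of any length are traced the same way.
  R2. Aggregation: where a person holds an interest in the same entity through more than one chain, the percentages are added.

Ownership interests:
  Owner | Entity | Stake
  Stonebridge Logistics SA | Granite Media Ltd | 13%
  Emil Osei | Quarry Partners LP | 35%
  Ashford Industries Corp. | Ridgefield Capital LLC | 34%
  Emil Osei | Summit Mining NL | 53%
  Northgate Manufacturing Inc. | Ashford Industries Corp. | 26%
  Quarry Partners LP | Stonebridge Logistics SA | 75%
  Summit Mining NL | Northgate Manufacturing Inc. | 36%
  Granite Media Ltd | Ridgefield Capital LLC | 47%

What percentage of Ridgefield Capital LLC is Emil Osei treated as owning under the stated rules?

3.290547%

Chain via Summit Mining NL → Northgate Manufacturing Inc. → Ashford Industries Corp. (R1): 53% × 36% × 26% × 34% = 1.686672% of Ridgefield Capital LLC.
Chain via Quarry Partners LP → Stonebridge Logistics SA → Granite Media Ltd (R1): 35% × 75% × 13% × 47% = 1.603875% of Ridgefield Capital LLC.
Aggregating (R2): 1.686672% + 1.603875% = 3.290547%.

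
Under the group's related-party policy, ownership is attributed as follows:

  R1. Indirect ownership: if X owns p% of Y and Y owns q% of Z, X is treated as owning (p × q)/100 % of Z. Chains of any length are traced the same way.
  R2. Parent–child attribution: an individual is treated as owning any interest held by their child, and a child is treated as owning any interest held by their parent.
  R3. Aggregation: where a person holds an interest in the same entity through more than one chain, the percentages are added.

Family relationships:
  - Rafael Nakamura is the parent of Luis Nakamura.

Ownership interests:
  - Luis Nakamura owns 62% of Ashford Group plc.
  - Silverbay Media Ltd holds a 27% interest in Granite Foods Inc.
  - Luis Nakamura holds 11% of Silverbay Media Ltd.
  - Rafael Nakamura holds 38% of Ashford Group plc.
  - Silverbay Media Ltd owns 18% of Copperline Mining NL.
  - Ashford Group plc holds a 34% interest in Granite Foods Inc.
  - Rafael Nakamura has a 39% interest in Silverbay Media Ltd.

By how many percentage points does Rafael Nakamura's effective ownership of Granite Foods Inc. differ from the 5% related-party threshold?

By parent–child attribution (R2), Rafael Nakamura is treated as also owning Luis Nakamura's interest in Silverbay Media Ltd, giving 39% + 11% = 50%.
By parent–child attribution (R2), Rafael Nakamura is treated as also owning Luis Nakamura's interest in Ashford Group plc, giving 38% + 62% = 100%.
Chain via Silverbay Media Ltd (R1): 50% × 27% = 13.5% of Granite Foods Inc.
Chain via Ashford Group plc (R1): 100% × 34% = 34% of Granite Foods Inc.
Aggregating (R3): 13.5% + 34% = 47.5%.
47.5% exceeds the 5% threshold by 42.5 percentage points.

42.5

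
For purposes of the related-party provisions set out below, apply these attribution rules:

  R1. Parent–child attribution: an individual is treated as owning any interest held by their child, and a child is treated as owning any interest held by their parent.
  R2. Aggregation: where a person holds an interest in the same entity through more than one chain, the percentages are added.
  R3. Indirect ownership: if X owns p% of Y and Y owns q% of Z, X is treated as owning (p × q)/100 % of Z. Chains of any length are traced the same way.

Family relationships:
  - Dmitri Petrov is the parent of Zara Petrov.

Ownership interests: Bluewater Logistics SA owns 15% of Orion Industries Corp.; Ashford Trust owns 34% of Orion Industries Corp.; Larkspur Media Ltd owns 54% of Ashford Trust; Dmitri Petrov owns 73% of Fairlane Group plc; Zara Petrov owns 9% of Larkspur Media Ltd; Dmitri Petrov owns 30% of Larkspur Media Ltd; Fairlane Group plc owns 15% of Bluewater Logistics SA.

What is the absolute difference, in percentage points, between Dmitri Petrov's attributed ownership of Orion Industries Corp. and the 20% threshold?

11.1971

By parent–child attribution (R1), Dmitri Petrov is treated as also owning Zara Petrov's interest in Larkspur Media Ltd, giving 30% + 9% = 39%.
Chain via Larkspur Media Ltd → Ashford Trust (R3): 39% × 54% × 34% = 7.1604% of Orion Industries Corp.
Chain via Fairlane Group plc → Bluewater Logistics SA (R3): 73% × 15% × 15% = 1.6425% of Orion Industries Corp.
Aggregating (R2): 7.1604% + 1.6425% = 8.8029%.
8.8029% falls short of the 20% threshold by 11.1971 percentage points.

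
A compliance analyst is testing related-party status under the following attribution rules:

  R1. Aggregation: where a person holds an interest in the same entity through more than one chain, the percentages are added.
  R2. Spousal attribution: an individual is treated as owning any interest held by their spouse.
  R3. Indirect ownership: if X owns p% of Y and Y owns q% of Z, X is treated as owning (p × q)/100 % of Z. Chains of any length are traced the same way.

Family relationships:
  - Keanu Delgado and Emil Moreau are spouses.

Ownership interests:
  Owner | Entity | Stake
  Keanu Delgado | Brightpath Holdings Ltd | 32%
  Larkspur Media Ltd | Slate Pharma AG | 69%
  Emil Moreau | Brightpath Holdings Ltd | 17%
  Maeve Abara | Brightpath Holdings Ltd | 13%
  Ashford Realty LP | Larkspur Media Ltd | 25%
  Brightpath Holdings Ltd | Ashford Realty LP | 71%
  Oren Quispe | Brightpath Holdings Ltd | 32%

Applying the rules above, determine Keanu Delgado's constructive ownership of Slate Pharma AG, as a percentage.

By spousal attribution (R2), Keanu Delgado is treated as also owning Emil Moreau's interest in Brightpath Holdings Ltd, giving 32% + 17% = 49%.
Chain via Brightpath Holdings Ltd → Ashford Realty LP → Larkspur Media Ltd (R3): 49% × 71% × 25% × 69% = 6.001275% of Slate Pharma AG.

6.001275%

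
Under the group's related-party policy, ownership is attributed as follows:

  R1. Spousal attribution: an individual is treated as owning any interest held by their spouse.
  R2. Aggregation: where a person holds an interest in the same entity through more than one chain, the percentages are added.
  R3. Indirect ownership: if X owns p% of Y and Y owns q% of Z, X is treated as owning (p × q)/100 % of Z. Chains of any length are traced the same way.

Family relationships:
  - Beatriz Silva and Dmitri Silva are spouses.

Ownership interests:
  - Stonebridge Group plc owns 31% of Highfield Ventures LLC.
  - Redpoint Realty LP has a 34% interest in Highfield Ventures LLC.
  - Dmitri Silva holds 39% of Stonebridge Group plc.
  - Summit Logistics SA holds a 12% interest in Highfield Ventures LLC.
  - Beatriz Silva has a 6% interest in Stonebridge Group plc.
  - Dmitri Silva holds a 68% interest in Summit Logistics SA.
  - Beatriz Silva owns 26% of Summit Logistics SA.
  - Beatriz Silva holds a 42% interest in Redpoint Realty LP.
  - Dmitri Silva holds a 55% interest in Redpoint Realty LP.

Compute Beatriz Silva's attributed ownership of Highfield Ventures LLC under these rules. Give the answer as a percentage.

By spousal attribution (R1), Beatriz Silva is treated as also owning Dmitri Silva's interest in Redpoint Realty LP, giving 42% + 55% = 97%.
By spousal attribution (R1), Beatriz Silva is treated as also owning Dmitri Silva's interest in Stonebridge Group plc, giving 6% + 39% = 45%.
By spousal attribution (R1), Beatriz Silva is treated as also owning Dmitri Silva's interest in Summit Logistics SA, giving 26% + 68% = 94%.
Chain via Redpoint Realty LP (R3): 97% × 34% = 32.98% of Highfield Ventures LLC.
Chain via Stonebridge Group plc (R3): 45% × 31% = 13.95% of Highfield Ventures LLC.
Chain via Summit Logistics SA (R3): 94% × 12% = 11.28% of Highfield Ventures LLC.
Aggregating (R2): 32.98% + 13.95% + 11.28% = 58.21%.

58.21%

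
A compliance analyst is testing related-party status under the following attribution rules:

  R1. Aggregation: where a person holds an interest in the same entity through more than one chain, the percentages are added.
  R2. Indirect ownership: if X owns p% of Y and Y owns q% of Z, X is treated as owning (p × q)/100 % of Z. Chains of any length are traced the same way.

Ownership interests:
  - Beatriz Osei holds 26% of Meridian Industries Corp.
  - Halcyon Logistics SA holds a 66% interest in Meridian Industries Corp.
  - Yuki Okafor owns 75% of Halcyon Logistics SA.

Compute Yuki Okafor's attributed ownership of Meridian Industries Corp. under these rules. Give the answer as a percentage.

Chain via Halcyon Logistics SA (R2): 75% × 66% = 49.5% of Meridian Industries Corp.

49.5%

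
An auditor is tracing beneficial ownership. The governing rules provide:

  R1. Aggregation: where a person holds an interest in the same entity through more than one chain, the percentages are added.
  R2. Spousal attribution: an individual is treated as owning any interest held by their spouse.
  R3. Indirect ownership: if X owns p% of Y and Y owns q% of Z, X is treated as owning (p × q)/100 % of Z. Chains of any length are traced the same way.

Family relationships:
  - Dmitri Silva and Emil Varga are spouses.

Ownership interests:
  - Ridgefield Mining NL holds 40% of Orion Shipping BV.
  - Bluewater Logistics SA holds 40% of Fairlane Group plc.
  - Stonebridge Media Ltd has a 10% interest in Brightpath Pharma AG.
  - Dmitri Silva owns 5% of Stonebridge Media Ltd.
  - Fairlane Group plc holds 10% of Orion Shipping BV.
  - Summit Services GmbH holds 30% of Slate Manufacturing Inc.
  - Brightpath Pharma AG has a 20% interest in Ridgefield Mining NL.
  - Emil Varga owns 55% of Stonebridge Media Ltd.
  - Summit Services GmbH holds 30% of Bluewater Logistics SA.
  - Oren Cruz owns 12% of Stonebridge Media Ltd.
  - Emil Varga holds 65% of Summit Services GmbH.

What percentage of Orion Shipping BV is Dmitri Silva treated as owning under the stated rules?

By spousal attribution (R2), Dmitri Silva is treated as also owning Emil Varga's interest in Stonebridge Media Ltd, giving 5% + 55% = 60%.
By spousal attribution (R2), Dmitri Silva is treated as owning Emil Varga's 65% interest in Summit Services GmbH.
Chain via Stonebridge Media Ltd → Brightpath Pharma AG → Ridgefield Mining NL (R3): 60% × 10% × 20% × 40% = 0.48% of Orion Shipping BV.
Chain via Summit Services GmbH → Bluewater Logistics SA → Fairlane Group plc (R3): 65% × 30% × 40% × 10% = 0.78% of Orion Shipping BV.
Aggregating (R1): 0.48% + 0.78% = 1.26%.

1.26%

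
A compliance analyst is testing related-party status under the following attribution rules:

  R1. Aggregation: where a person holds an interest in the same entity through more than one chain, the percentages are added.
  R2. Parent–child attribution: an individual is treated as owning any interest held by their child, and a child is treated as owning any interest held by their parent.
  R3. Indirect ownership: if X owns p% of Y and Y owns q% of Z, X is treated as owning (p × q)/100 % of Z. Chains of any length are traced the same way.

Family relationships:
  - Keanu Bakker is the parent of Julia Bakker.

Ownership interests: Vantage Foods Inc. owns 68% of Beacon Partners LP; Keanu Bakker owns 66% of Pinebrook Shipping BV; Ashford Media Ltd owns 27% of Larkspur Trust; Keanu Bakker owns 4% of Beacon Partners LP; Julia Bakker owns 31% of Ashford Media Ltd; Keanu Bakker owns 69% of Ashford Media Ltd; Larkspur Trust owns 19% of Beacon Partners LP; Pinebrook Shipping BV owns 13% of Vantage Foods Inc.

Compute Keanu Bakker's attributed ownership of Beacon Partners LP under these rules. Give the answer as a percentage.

By parent–child attribution (R2), Keanu Bakker is treated as also owning Julia Bakker's interest in Ashford Media Ltd, giving 69% + 31% = 100%.
Chain via Pinebrook Shipping BV → Vantage Foods Inc. (R3): 66% × 13% × 68% = 5.8344% of Beacon Partners LP.
Chain via Ashford Media Ltd → Larkspur Trust (R3): 100% × 27% × 19% = 5.13% of Beacon Partners LP.
Direct interest in Beacon Partners LP: 4%.
Aggregating (R1): 5.8344% + 5.13% + 4% = 14.9644%.

14.9644%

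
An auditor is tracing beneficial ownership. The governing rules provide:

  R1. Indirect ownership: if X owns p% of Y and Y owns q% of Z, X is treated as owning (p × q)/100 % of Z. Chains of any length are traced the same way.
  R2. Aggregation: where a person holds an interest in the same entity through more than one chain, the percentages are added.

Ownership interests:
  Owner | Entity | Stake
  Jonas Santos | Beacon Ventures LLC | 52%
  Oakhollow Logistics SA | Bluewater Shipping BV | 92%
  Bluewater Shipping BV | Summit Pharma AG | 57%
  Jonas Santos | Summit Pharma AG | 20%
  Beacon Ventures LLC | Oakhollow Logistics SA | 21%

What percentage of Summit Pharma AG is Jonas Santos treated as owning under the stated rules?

Chain via Beacon Ventures LLC → Oakhollow Logistics SA → Bluewater Shipping BV (R1): 52% × 21% × 92% × 57% = 5.726448% of Summit Pharma AG.
Direct interest in Summit Pharma AG: 20%.
Aggregating (R2): 5.726448% + 20% = 25.726448%.

25.726448%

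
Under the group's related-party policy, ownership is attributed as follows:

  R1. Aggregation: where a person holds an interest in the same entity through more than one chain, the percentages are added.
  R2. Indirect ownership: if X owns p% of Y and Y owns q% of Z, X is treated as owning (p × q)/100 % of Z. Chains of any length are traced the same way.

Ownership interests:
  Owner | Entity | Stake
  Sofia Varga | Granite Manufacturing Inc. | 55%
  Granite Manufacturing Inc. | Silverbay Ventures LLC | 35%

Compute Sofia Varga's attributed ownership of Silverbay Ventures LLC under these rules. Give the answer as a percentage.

Chain via Granite Manufacturing Inc. (R2): 55% × 35% = 19.25% of Silverbay Ventures LLC.

19.25%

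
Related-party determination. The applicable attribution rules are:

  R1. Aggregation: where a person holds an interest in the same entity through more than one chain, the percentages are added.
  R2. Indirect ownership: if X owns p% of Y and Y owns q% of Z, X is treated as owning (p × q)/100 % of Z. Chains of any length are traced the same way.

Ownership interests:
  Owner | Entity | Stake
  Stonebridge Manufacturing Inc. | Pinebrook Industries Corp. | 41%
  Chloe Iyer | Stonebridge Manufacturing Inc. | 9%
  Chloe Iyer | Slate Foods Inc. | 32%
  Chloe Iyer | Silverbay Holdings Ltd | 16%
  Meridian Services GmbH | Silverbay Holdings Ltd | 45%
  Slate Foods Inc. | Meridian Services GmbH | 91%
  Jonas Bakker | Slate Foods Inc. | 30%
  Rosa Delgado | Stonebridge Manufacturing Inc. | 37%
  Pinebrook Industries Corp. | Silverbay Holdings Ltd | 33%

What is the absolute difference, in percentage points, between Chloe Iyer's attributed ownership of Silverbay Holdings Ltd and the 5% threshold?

Chain via Stonebridge Manufacturing Inc. → Pinebrook Industries Corp. (R2): 9% × 41% × 33% = 1.2177% of Silverbay Holdings Ltd.
Chain via Slate Foods Inc. → Meridian Services GmbH (R2): 32% × 91% × 45% = 13.104% of Silverbay Holdings Ltd.
Direct interest in Silverbay Holdings Ltd: 16%.
Aggregating (R1): 1.2177% + 13.104% + 16% = 30.3217%.
30.3217% exceeds the 5% threshold by 25.3217 percentage points.

25.3217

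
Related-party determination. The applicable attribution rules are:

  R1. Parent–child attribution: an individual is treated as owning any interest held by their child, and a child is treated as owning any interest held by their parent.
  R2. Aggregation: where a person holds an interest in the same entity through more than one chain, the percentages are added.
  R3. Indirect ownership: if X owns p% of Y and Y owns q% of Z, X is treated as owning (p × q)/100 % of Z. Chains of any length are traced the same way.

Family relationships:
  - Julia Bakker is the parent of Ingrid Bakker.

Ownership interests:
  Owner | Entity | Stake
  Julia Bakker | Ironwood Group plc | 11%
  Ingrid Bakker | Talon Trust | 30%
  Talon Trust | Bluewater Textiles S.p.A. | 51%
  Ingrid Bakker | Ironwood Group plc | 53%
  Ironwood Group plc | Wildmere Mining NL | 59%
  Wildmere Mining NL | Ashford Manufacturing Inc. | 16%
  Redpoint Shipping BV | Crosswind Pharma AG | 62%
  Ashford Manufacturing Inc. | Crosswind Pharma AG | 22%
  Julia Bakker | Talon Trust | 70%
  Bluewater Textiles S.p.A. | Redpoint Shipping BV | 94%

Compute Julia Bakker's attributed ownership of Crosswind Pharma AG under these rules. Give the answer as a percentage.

By parent–child attribution (R1), Julia Bakker is treated as also owning Ingrid Bakker's interest in Talon Trust, giving 70% + 30% = 100%.
By parent–child attribution (R1), Julia Bakker is treated as also owning Ingrid Bakker's interest in Ironwood Group plc, giving 11% + 53% = 64%.
Chain via Talon Trust → Bluewater Textiles S.p.A. → Redpoint Shipping BV (R3): 100% × 51% × 94% × 62% = 29.7228% of Crosswind Pharma AG.
Chain via Ironwood Group plc → Wildmere Mining NL → Ashford Manufacturing Inc. (R3): 64% × 59% × 16% × 22% = 1.329152% of Crosswind Pharma AG.
Aggregating (R2): 29.7228% + 1.329152% = 31.051952%.

31.051952%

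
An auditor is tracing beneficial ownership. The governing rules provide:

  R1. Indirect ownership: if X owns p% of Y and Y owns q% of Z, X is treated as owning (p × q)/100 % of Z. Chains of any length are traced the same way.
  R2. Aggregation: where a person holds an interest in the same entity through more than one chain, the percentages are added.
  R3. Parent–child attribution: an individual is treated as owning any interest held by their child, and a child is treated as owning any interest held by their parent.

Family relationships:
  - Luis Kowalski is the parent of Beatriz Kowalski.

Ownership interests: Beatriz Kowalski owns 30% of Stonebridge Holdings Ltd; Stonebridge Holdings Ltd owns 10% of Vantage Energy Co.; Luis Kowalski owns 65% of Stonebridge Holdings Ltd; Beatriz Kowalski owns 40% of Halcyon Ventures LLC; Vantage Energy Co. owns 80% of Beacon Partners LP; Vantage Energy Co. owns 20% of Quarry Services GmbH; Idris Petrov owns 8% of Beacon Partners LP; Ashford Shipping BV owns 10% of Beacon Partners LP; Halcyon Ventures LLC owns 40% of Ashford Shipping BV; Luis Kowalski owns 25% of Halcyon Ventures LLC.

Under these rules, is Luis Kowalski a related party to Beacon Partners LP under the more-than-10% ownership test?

By parent–child attribution (R3), Luis Kowalski is treated as also owning Beatriz Kowalski's interest in Halcyon Ventures LLC, giving 25% + 40% = 65%.
By parent–child attribution (R3), Luis Kowalski is treated as also owning Beatriz Kowalski's interest in Stonebridge Holdings Ltd, giving 65% + 30% = 95%.
Chain via Halcyon Ventures LLC → Ashford Shipping BV (R1): 65% × 40% × 10% = 2.6% of Beacon Partners LP.
Chain via Stonebridge Holdings Ltd → Vantage Energy Co. (R1): 95% × 10% × 80% = 7.6% of Beacon Partners LP.
Aggregating (R2): 2.6% + 7.6% = 10.2%.
10.2% exceeds the 10% threshold, so Luis is a related party to Beacon Partners LP.

Yes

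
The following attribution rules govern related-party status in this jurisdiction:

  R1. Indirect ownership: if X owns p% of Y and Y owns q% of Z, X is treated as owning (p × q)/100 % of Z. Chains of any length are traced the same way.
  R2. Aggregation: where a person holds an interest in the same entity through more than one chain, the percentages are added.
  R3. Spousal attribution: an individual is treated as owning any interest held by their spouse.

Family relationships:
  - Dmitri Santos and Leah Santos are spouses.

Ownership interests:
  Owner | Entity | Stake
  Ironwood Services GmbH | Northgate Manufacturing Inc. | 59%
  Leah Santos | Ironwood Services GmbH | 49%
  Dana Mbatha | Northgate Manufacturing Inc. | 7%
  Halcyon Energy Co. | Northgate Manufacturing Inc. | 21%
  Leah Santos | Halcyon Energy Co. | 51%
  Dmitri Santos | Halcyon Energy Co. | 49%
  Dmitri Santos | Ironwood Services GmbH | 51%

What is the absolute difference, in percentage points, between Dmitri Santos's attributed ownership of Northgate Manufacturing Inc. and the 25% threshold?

55

By spousal attribution (R3), Dmitri Santos is treated as also owning Leah Santos's interest in Halcyon Energy Co, giving 49% + 51% = 100%.
By spousal attribution (R3), Dmitri Santos is treated as also owning Leah Santos's interest in Ironwood Services GmbH, giving 51% + 49% = 100%.
Chain via Halcyon Energy Co. (R1): 100% × 21% = 21% of Northgate Manufacturing Inc.
Chain via Ironwood Services GmbH (R1): 100% × 59% = 59% of Northgate Manufacturing Inc.
Aggregating (R2): 21% + 59% = 80%.
80% exceeds the 25% threshold by 55 percentage points.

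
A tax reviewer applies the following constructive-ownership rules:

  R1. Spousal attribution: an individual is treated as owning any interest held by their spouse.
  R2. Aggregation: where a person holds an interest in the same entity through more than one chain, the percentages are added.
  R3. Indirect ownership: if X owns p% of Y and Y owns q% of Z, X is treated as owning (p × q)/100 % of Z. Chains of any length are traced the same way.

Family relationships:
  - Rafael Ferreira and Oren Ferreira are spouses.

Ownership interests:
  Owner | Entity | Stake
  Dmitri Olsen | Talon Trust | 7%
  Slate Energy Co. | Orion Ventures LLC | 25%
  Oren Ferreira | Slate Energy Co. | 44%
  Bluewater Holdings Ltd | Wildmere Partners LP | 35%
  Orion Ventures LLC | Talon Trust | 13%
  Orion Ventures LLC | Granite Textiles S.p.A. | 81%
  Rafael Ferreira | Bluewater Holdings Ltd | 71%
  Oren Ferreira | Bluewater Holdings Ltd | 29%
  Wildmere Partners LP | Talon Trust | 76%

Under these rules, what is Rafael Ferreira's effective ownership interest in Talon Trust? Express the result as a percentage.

By spousal attribution (R1), Rafael Ferreira is treated as also owning Oren Ferreira's interest in Bluewater Holdings Ltd, giving 71% + 29% = 100%.
By spousal attribution (R1), Rafael Ferreira is treated as owning Oren Ferreira's 44% interest in Slate Energy Co.
Chain via Bluewater Holdings Ltd → Wildmere Partners LP (R3): 100% × 35% × 76% = 26.6% of Talon Trust.
Chain via Slate Energy Co. → Orion Ventures LLC (R3): 44% × 25% × 13% = 1.43% of Talon Trust.
Aggregating (R2): 26.6% + 1.43% = 28.03%.

28.03%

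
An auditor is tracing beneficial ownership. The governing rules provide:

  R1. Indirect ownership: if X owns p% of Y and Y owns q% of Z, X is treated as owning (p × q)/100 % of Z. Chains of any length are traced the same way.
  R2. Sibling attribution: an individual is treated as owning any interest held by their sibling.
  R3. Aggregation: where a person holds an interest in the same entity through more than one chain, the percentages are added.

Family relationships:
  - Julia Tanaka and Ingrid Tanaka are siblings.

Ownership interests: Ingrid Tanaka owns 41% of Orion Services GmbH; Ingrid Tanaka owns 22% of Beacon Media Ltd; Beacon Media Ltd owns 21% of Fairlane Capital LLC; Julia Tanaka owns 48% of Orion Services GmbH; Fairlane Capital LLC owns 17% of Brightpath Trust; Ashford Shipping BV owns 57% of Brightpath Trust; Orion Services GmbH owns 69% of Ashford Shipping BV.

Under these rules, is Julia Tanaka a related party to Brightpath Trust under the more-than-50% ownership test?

No

By sibling attribution (R2), Julia Tanaka is treated as also owning Ingrid Tanaka's interest in Orion Services GmbH, giving 48% + 41% = 89%.
By sibling attribution (R2), Julia Tanaka is treated as owning Ingrid Tanaka's 22% interest in Beacon Media Ltd.
Chain via Orion Services GmbH → Ashford Shipping BV (R1): 89% × 69% × 57% = 35.0037% of Brightpath Trust.
Chain via Beacon Media Ltd → Fairlane Capital LLC (R1): 22% × 21% × 17% = 0.7854% of Brightpath Trust.
Aggregating (R3): 35.0037% + 0.7854% = 35.7891%.
35.7891% does not exceed the 50% threshold, so Julia is not a related party to Brightpath Trust.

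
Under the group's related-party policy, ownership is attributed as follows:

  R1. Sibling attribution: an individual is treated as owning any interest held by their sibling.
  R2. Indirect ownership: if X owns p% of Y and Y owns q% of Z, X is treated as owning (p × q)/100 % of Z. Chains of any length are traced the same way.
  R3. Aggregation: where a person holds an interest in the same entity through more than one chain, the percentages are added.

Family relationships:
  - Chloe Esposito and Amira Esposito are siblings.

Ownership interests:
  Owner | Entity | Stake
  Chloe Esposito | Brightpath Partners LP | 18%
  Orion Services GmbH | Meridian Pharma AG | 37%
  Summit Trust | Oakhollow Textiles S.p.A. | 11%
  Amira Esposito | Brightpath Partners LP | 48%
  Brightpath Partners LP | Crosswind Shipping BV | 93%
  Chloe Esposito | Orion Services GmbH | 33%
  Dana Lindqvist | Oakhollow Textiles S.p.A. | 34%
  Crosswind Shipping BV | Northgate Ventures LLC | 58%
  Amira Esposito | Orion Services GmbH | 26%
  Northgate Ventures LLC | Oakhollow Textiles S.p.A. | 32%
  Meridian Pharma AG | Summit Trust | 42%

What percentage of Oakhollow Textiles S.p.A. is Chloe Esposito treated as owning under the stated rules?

12.400674%

By sibling attribution (R1), Chloe Esposito is treated as also owning Amira Esposito's interest in Brightpath Partners LP, giving 18% + 48% = 66%.
By sibling attribution (R1), Chloe Esposito is treated as also owning Amira Esposito's interest in Orion Services GmbH, giving 33% + 26% = 59%.
Chain via Brightpath Partners LP → Crosswind Shipping BV → Northgate Ventures LLC (R2): 66% × 93% × 58% × 32% = 11.392128% of Oakhollow Textiles S.p.A.
Chain via Orion Services GmbH → Meridian Pharma AG → Summit Trust (R2): 59% × 37% × 42% × 11% = 1.008546% of Oakhollow Textiles S.p.A.
Aggregating (R3): 11.392128% + 1.008546% = 12.400674%.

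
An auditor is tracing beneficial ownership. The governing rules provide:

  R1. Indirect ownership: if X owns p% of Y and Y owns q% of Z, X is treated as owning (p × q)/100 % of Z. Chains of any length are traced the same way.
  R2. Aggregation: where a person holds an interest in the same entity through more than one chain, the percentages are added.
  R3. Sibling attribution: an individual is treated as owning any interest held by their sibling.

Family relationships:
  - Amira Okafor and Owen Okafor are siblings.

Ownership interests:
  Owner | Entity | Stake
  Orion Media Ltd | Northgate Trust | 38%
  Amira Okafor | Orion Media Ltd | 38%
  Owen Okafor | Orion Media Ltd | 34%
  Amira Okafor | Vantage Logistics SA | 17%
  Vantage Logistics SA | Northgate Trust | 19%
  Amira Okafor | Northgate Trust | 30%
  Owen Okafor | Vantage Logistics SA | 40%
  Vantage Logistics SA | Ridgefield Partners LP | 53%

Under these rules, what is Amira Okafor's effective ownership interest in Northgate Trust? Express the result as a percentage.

By sibling attribution (R3), Amira Okafor is treated as also owning Owen Okafor's interest in Vantage Logistics SA, giving 17% + 40% = 57%.
By sibling attribution (R3), Amira Okafor is treated as also owning Owen Okafor's interest in Orion Media Ltd, giving 38% + 34% = 72%.
Chain via Vantage Logistics SA (R1): 57% × 19% = 10.83% of Northgate Trust.
Chain via Orion Media Ltd (R1): 72% × 38% = 27.36% of Northgate Trust.
Direct interest in Northgate Trust: 30%.
Aggregating (R2): 10.83% + 27.36% + 30% = 68.19%.

68.19%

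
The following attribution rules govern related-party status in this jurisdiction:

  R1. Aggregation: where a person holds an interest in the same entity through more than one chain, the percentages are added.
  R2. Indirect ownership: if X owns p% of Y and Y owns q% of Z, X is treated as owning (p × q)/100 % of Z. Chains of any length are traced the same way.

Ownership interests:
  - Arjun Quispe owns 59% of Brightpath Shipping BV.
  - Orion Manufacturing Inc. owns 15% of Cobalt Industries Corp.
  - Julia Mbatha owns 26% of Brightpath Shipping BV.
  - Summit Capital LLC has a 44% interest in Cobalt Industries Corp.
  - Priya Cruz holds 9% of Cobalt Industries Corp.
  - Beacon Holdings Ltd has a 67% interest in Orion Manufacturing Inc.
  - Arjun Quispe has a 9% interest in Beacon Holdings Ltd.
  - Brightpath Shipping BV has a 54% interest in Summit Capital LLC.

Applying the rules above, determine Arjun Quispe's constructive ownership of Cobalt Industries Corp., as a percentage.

Chain via Beacon Holdings Ltd → Orion Manufacturing Inc. (R2): 9% × 67% × 15% = 0.9045% of Cobalt Industries Corp.
Chain via Brightpath Shipping BV → Summit Capital LLC (R2): 59% × 54% × 44% = 14.0184% of Cobalt Industries Corp.
Aggregating (R1): 0.9045% + 14.0184% = 14.9229%.

14.9229%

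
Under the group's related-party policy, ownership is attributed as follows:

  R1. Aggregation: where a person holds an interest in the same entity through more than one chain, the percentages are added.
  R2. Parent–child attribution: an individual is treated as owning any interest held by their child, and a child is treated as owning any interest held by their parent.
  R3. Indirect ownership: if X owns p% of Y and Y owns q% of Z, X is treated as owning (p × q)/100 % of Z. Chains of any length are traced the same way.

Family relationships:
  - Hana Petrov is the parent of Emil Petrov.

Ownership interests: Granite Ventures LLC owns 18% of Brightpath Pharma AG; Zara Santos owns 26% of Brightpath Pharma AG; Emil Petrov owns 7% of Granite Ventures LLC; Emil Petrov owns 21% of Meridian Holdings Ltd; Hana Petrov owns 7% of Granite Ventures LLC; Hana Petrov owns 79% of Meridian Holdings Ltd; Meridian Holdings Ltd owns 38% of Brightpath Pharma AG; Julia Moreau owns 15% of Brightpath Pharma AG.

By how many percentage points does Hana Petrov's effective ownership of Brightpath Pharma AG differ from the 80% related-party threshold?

39.48

By parent–child attribution (R2), Hana Petrov is treated as also owning Emil Petrov's interest in Meridian Holdings Ltd, giving 79% + 21% = 100%.
By parent–child attribution (R2), Hana Petrov is treated as also owning Emil Petrov's interest in Granite Ventures LLC, giving 7% + 7% = 14%.
Chain via Meridian Holdings Ltd (R3): 100% × 38% = 38% of Brightpath Pharma AG.
Chain via Granite Ventures LLC (R3): 14% × 18% = 2.52% of Brightpath Pharma AG.
Aggregating (R1): 38% + 2.52% = 40.52%.
40.52% falls short of the 80% threshold by 39.48 percentage points.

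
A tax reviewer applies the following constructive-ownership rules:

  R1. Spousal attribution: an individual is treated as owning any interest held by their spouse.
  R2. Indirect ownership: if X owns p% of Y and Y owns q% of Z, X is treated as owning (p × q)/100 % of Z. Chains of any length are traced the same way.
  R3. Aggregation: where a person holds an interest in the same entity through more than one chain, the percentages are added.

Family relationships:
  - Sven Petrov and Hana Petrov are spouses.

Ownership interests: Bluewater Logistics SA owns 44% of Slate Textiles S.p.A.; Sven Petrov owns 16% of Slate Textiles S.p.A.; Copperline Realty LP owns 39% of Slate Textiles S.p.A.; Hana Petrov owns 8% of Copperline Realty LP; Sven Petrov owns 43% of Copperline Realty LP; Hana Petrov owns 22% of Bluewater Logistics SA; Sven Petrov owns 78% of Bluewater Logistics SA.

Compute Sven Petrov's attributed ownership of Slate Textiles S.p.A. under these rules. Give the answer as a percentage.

By spousal attribution (R1), Sven Petrov is treated as also owning Hana Petrov's interest in Copperline Realty LP, giving 43% + 8% = 51%.
By spousal attribution (R1), Sven Petrov is treated as also owning Hana Petrov's interest in Bluewater Logistics SA, giving 78% + 22% = 100%.
Chain via Copperline Realty LP (R2): 51% × 39% = 19.89% of Slate Textiles S.p.A.
Chain via Bluewater Logistics SA (R2): 100% × 44% = 44% of Slate Textiles S.p.A.
Direct interest in Slate Textiles S.p.A: 16%.
Aggregating (R3): 19.89% + 44% + 16% = 79.89%.

79.89%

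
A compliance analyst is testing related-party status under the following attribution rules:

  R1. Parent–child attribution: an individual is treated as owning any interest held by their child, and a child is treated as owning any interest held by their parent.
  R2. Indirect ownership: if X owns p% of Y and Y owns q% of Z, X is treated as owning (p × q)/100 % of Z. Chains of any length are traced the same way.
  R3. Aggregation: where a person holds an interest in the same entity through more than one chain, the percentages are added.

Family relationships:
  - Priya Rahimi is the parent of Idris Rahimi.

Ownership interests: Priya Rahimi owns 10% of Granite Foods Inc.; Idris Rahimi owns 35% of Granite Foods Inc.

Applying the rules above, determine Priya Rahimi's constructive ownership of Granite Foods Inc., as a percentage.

45%

By parent–child attribution (R1), Priya Rahimi is treated as also owning Idris Rahimi's interest in Granite Foods Inc, giving 10% + 35% = 45%.
Direct interest in Granite Foods Inc: 45%.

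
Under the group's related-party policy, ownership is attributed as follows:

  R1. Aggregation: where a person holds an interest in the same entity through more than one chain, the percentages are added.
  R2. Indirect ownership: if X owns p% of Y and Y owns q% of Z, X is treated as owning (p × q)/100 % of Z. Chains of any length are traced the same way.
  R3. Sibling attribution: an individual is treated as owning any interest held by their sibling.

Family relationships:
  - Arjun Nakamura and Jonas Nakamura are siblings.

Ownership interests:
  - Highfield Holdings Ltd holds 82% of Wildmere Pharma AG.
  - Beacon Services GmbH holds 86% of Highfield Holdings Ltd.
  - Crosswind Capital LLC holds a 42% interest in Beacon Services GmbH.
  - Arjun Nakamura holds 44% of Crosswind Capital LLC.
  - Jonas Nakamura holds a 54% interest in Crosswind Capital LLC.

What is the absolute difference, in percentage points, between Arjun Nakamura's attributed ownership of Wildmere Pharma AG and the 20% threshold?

9.026032

By sibling attribution (R3), Arjun Nakamura is treated as also owning Jonas Nakamura's interest in Crosswind Capital LLC, giving 44% + 54% = 98%.
Chain via Crosswind Capital LLC → Beacon Services GmbH → Highfield Holdings Ltd (R2): 98% × 42% × 86% × 82% = 29.026032% of Wildmere Pharma AG.
29.026032% exceeds the 20% threshold by 9.026032 percentage points.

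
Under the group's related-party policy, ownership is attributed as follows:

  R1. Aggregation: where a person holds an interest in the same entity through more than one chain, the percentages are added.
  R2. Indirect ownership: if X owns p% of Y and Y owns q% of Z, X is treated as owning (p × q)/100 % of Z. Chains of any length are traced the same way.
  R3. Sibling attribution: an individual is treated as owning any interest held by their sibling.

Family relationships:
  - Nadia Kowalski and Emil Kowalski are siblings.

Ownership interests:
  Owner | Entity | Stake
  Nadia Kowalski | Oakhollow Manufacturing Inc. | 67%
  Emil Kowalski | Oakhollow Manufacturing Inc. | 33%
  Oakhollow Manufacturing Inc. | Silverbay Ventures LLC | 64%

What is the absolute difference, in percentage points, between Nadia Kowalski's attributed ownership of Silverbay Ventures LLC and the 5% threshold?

By sibling attribution (R3), Nadia Kowalski is treated as also owning Emil Kowalski's interest in Oakhollow Manufacturing Inc, giving 67% + 33% = 100%.
Chain via Oakhollow Manufacturing Inc. (R2): 100% × 64% = 64% of Silverbay Ventures LLC.
64% exceeds the 5% threshold by 59 percentage points.

59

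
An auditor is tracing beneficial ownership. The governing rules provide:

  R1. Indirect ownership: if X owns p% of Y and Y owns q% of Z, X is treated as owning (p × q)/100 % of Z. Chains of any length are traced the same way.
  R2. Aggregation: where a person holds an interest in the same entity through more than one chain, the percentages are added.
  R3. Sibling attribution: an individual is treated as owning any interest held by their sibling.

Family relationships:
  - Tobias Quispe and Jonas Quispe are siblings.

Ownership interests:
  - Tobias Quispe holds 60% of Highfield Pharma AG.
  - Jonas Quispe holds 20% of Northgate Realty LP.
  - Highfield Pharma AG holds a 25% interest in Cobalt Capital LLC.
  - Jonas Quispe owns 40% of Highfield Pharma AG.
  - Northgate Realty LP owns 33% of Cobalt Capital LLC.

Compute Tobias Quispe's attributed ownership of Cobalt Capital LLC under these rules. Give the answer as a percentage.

31.6%

By sibling attribution (R3), Tobias Quispe is treated as also owning Jonas Quispe's interest in Highfield Pharma AG, giving 60% + 40% = 100%.
By sibling attribution (R3), Tobias Quispe is treated as owning Jonas Quispe's 20% interest in Northgate Realty LP.
Chain via Highfield Pharma AG (R1): 100% × 25% = 25% of Cobalt Capital LLC.
Chain via Northgate Realty LP (R1): 20% × 33% = 6.6% of Cobalt Capital LLC.
Aggregating (R2): 25% + 6.6% = 31.6%.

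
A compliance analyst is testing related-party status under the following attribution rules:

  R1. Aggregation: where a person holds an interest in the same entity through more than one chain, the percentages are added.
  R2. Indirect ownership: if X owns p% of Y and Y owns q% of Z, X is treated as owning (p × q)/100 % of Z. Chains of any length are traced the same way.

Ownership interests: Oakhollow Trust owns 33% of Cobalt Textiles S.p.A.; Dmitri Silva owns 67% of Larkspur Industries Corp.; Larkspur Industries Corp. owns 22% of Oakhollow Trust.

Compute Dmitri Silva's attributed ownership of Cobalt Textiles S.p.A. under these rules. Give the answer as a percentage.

Chain via Larkspur Industries Corp. → Oakhollow Trust (R2): 67% × 22% × 33% = 4.8642% of Cobalt Textiles S.p.A.

4.8642%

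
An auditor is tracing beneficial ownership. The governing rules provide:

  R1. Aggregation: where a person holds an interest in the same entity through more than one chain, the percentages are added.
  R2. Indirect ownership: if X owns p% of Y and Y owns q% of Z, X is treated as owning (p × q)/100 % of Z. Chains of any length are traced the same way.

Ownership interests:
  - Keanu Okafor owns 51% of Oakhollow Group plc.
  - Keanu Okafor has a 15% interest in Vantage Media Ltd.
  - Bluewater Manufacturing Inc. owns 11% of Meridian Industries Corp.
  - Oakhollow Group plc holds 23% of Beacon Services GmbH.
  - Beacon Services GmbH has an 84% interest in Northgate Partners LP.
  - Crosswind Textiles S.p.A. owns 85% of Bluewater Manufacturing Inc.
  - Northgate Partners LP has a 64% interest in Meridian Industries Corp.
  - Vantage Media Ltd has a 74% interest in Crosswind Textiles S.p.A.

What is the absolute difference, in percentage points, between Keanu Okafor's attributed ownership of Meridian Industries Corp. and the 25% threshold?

Chain via Vantage Media Ltd → Crosswind Textiles S.p.A. → Bluewater Manufacturing Inc. (R2): 15% × 74% × 85% × 11% = 1.03785% of Meridian Industries Corp.
Chain via Oakhollow Group plc → Beacon Services GmbH → Northgate Partners LP (R2): 51% × 23% × 84% × 64% = 6.306048% of Meridian Industries Corp.
Aggregating (R1): 1.03785% + 6.306048% = 7.343898%.
7.343898% falls short of the 25% threshold by 17.656102 percentage points.

17.656102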